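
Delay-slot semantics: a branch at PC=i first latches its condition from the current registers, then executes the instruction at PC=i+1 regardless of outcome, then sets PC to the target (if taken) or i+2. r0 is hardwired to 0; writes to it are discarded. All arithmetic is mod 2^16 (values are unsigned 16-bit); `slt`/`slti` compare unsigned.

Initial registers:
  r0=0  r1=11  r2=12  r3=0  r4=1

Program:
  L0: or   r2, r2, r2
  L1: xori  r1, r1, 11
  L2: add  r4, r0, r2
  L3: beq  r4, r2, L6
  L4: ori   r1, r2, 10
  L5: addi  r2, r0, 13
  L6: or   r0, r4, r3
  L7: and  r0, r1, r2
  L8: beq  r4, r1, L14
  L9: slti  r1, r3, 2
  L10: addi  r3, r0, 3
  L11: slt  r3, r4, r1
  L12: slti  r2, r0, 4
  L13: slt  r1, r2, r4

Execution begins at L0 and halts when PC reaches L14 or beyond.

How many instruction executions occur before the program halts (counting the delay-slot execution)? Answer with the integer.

#0 or   r2, r2, r2 ; 0/11/12/0/1
#1 xori  r1, r1, 11 ; 0/0/12/0/1
#2 add  r4, r0, r2 ; 0/0/12/0/12
#3 beq  r4, r2, L6 ; 0/0/12/0/12 ; →target
#4 ori   r1, r2, 10 ; 0/14/12/0/12
#6 or   r0, r4, r3 ; 0/14/12/0/12
#7 and  r0, r1, r2 ; 0/14/12/0/12
#8 beq  r4, r1, L14 ; 0/14/12/0/12 ; →fallthru
#9 slti  r1, r3, 2 ; 0/1/12/0/12
#10 addi  r3, r0, 3 ; 0/1/12/3/12
#11 slt  r3, r4, r1 ; 0/1/12/0/12
#12 slti  r2, r0, 4 ; 0/1/1/0/12
#13 slt  r1, r2, r4 ; 0/1/1/0/12

13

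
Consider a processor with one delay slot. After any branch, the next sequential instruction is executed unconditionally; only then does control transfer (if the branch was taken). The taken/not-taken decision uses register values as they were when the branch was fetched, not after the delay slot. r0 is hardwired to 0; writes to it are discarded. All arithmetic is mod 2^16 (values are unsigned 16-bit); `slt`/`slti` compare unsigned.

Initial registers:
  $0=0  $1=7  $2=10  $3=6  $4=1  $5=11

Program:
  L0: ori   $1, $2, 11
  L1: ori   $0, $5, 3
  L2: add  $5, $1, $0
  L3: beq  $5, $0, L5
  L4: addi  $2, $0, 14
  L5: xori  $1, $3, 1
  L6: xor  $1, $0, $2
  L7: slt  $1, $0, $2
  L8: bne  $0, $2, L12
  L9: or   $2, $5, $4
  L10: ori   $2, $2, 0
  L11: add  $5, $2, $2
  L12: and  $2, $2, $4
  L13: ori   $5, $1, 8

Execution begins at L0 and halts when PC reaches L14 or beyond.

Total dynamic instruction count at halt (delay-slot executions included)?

PC=0  ori   $1, $2, 11       | $0=0 $1=11 $2=10 $3=6 $4=1 $5=11
PC=1  ori   $0, $5, 3        | $0=0 $1=11 $2=10 $3=6 $4=1 $5=11
PC=2  add  $5, $1, $0        | $0=0 $1=11 $2=10 $3=6 $4=1 $5=11
PC=3  beq  $5, $0, L5        | $0=0 $1=11 $2=10 $3=6 $4=1 $5=11  [not taken]
PC=4  addi  $2, $0, 14       | $0=0 $1=11 $2=14 $3=6 $4=1 $5=11
PC=5  xori  $1, $3, 1        | $0=0 $1=7 $2=14 $3=6 $4=1 $5=11
PC=6  xor  $1, $0, $2        | $0=0 $1=14 $2=14 $3=6 $4=1 $5=11
PC=7  slt  $1, $0, $2        | $0=0 $1=1 $2=14 $3=6 $4=1 $5=11
PC=8  bne  $0, $2, L12       | $0=0 $1=1 $2=14 $3=6 $4=1 $5=11  [TAKEN]
PC=9  or   $2, $5, $4        | $0=0 $1=1 $2=11 $3=6 $4=1 $5=11
PC=12 and  $2, $2, $4        | $0=0 $1=1 $2=1 $3=6 $4=1 $5=11
PC=13 ori   $5, $1, 8        | $0=0 $1=1 $2=1 $3=6 $4=1 $5=9

12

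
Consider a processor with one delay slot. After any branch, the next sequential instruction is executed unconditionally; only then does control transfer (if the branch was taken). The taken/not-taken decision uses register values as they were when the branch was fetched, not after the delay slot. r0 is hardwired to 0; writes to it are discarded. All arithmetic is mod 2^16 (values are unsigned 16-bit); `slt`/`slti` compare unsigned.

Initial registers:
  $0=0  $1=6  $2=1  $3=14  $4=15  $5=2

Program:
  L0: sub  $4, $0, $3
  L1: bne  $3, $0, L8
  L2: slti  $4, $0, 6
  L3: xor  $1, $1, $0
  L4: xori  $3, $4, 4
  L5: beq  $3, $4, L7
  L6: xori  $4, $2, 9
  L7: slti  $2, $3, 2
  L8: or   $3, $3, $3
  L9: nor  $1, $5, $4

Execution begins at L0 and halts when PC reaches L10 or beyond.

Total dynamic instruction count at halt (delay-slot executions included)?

[0] sub  $4, $0, $3  →  {$0:0, $1:6, $2:1, $3:14, $4:65522, $5:2}
[1] bne  $3, $0, L8  →  {$0:0, $1:6, $2:1, $3:14, $4:65522, $5:2}  ⟨branch taken⟩
[2] slti  $4, $0, 6  →  {$0:0, $1:6, $2:1, $3:14, $4:1, $5:2}
[8] or   $3, $3, $3  →  {$0:0, $1:6, $2:1, $3:14, $4:1, $5:2}
[9] nor  $1, $5, $4  →  {$0:0, $1:65532, $2:1, $3:14, $4:1, $5:2}

5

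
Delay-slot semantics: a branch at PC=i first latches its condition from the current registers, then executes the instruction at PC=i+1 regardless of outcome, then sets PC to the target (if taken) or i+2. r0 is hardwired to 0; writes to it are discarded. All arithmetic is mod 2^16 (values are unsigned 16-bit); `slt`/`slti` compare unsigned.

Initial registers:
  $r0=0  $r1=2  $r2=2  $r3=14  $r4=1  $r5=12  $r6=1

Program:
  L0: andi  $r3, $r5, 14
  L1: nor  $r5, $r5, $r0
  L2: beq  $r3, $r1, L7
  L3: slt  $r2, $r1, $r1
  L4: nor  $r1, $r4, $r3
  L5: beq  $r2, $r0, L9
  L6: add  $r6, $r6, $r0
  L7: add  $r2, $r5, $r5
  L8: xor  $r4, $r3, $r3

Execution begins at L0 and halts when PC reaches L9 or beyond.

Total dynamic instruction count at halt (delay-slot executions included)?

7

#0 andi  $r3, $r5, 14 ; 0/2/2/12/1/12/1
#1 nor  $r5, $r5, $r0 ; 0/2/2/12/1/65523/1
#2 beq  $r3, $r1, L7 ; 0/2/2/12/1/65523/1 ; →fallthru
#3 slt  $r2, $r1, $r1 ; 0/2/0/12/1/65523/1
#4 nor  $r1, $r4, $r3 ; 0/65522/0/12/1/65523/1
#5 beq  $r2, $r0, L9 ; 0/65522/0/12/1/65523/1 ; →target
#6 add  $r6, $r6, $r0 ; 0/65522/0/12/1/65523/1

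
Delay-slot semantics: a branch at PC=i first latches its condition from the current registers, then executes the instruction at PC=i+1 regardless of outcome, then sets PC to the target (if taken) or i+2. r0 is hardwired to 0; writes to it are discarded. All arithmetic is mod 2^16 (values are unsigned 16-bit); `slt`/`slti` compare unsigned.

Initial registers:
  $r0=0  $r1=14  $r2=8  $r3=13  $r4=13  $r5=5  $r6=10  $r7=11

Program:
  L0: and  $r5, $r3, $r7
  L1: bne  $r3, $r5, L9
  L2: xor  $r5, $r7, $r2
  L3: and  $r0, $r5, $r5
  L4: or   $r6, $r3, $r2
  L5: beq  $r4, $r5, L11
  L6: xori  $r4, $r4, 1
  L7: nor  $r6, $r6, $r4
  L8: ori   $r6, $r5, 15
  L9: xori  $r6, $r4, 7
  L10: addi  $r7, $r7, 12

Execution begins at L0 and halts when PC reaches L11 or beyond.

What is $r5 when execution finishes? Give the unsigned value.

3

PC=0  and  $r5, $r3, $r7     | $r0=0 $r1=14 $r2=8 $r3=13 $r4=13 $r5=9 $r6=10 $r7=11
PC=1  bne  $r3, $r5, L9      | $r0=0 $r1=14 $r2=8 $r3=13 $r4=13 $r5=9 $r6=10 $r7=11  [TAKEN]
PC=2  xor  $r5, $r7, $r2     | $r0=0 $r1=14 $r2=8 $r3=13 $r4=13 $r5=3 $r6=10 $r7=11
PC=9  xori  $r6, $r4, 7      | $r0=0 $r1=14 $r2=8 $r3=13 $r4=13 $r5=3 $r6=10 $r7=11
PC=10 addi  $r7, $r7, 12     | $r0=0 $r1=14 $r2=8 $r3=13 $r4=13 $r5=3 $r6=10 $r7=23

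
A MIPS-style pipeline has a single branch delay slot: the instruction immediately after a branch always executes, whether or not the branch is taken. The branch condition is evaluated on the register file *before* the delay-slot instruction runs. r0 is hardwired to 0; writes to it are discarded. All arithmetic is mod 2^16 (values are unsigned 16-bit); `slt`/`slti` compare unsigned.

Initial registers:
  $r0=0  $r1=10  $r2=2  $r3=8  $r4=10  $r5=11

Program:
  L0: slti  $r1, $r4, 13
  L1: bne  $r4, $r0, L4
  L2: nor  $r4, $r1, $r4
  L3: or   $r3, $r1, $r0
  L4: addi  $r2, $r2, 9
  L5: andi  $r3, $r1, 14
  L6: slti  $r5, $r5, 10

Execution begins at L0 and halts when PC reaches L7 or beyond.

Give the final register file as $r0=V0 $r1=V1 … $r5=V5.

PC=0  slti  $r1, $r4, 13     | $r0=0 $r1=1 $r2=2 $r3=8 $r4=10 $r5=11
PC=1  bne  $r4, $r0, L4      | $r0=0 $r1=1 $r2=2 $r3=8 $r4=10 $r5=11  [TAKEN]
PC=2  nor  $r4, $r1, $r4     | $r0=0 $r1=1 $r2=2 $r3=8 $r4=65524 $r5=11
PC=4  addi  $r2, $r2, 9      | $r0=0 $r1=1 $r2=11 $r3=8 $r4=65524 $r5=11
PC=5  andi  $r3, $r1, 14     | $r0=0 $r1=1 $r2=11 $r3=0 $r4=65524 $r5=11
PC=6  slti  $r5, $r5, 10     | $r0=0 $r1=1 $r2=11 $r3=0 $r4=65524 $r5=0

$r0=0 $r1=1 $r2=11 $r3=0 $r4=65524 $r5=0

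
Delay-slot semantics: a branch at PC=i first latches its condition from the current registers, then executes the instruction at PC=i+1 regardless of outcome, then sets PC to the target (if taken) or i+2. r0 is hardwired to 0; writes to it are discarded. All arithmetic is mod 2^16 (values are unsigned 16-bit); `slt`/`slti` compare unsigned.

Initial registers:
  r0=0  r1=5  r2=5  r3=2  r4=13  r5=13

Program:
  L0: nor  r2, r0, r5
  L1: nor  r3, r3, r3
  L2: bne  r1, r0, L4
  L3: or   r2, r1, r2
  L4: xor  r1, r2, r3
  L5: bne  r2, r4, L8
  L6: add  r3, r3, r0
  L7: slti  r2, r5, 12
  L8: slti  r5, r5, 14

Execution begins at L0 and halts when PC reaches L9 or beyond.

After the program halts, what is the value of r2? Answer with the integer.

#0 nor  r2, r0, r5 ; 0/5/65522/2/13/13
#1 nor  r3, r3, r3 ; 0/5/65522/65533/13/13
#2 bne  r1, r0, L4 ; 0/5/65522/65533/13/13 ; →target
#3 or   r2, r1, r2 ; 0/5/65527/65533/13/13
#4 xor  r1, r2, r3 ; 0/10/65527/65533/13/13
#5 bne  r2, r4, L8 ; 0/10/65527/65533/13/13 ; →target
#6 add  r3, r3, r0 ; 0/10/65527/65533/13/13
#8 slti  r5, r5, 14 ; 0/10/65527/65533/13/1

65527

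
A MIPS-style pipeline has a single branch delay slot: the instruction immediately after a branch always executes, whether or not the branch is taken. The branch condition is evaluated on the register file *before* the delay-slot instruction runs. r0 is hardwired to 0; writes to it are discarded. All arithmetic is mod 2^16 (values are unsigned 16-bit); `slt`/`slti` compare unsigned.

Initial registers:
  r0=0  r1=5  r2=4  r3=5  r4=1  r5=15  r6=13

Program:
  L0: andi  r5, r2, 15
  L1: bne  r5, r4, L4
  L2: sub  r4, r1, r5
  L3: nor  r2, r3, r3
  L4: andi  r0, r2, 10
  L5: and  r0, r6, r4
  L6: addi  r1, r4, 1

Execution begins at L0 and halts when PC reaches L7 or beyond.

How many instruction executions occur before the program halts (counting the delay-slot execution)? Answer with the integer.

#0 andi  r5, r2, 15 ; 0/5/4/5/1/4/13
#1 bne  r5, r4, L4 ; 0/5/4/5/1/4/13 ; →target
#2 sub  r4, r1, r5 ; 0/5/4/5/1/4/13
#4 andi  r0, r2, 10 ; 0/5/4/5/1/4/13
#5 and  r0, r6, r4 ; 0/5/4/5/1/4/13
#6 addi  r1, r4, 1 ; 0/2/4/5/1/4/13

6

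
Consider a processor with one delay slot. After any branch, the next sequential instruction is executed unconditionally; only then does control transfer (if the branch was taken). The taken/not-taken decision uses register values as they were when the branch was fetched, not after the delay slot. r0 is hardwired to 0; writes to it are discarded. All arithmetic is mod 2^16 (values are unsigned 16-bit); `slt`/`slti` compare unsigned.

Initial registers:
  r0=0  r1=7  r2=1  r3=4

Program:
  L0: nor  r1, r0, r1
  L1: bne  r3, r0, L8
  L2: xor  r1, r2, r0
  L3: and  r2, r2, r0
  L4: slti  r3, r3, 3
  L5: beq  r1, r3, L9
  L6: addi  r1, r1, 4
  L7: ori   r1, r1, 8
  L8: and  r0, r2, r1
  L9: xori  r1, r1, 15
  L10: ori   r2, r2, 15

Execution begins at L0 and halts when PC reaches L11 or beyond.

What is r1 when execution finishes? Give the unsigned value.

14

  step pc=0: nor  r1, r0, r1  regs=(0,65528,1,4)
  step pc=1: bne  r3, r0, L8  cond=T  regs=(0,65528,1,4)
  step pc=2: xor  r1, r2, r0  regs=(0,1,1,4)
  step pc=8: and  r0, r2, r1  regs=(0,1,1,4)
  step pc=9: xori  r1, r1, 15  regs=(0,14,1,4)
  step pc=10: ori   r2, r2, 15  regs=(0,14,15,4)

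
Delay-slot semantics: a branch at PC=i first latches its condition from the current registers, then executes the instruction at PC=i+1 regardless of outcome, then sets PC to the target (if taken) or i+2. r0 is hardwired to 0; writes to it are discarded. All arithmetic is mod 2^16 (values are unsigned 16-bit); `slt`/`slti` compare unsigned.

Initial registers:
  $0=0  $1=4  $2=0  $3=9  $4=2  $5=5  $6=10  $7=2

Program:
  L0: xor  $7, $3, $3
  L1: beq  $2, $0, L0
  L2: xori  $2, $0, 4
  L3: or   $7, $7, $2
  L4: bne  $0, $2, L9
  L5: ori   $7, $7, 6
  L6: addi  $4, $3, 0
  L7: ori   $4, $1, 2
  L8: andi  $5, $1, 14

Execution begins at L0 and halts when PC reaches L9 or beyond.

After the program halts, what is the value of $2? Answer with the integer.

4

  step pc=0: xor  $7, $3, $3  regs=(0,4,0,9,2,5,10,0)
  step pc=1: beq  $2, $0, L0  cond=T  regs=(0,4,0,9,2,5,10,0)
  step pc=2: xori  $2, $0, 4  regs=(0,4,4,9,2,5,10,0)
  step pc=0: xor  $7, $3, $3  regs=(0,4,4,9,2,5,10,0)
  step pc=1: beq  $2, $0, L0  cond=F  regs=(0,4,4,9,2,5,10,0)
  step pc=2: xori  $2, $0, 4  regs=(0,4,4,9,2,5,10,0)
  step pc=3: or   $7, $7, $2  regs=(0,4,4,9,2,5,10,4)
  step pc=4: bne  $0, $2, L9  cond=T  regs=(0,4,4,9,2,5,10,4)
  step pc=5: ori   $7, $7, 6  regs=(0,4,4,9,2,5,10,6)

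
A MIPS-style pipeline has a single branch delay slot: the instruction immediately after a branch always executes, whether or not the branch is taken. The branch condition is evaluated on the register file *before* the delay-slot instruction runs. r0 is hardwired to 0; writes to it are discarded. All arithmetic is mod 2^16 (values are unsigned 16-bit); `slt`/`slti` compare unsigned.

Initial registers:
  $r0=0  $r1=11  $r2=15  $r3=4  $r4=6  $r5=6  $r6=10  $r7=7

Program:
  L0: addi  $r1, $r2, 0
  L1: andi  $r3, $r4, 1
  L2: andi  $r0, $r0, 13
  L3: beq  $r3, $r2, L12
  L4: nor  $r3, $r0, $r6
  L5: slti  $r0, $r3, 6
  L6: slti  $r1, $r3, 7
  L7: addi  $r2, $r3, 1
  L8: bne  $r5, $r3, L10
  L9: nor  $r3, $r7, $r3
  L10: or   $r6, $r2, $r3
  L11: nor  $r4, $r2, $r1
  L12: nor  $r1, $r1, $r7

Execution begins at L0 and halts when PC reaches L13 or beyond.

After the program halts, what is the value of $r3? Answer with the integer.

[0] addi  $r1, $r2, 0  →  {$r0:0, $r1:15, $r2:15, $r3:4, $r4:6, $r5:6, $r6:10, $r7:7}
[1] andi  $r3, $r4, 1  →  {$r0:0, $r1:15, $r2:15, $r3:0, $r4:6, $r5:6, $r6:10, $r7:7}
[2] andi  $r0, $r0, 13  →  {$r0:0, $r1:15, $r2:15, $r3:0, $r4:6, $r5:6, $r6:10, $r7:7}
[3] beq  $r3, $r2, L12  →  {$r0:0, $r1:15, $r2:15, $r3:0, $r4:6, $r5:6, $r6:10, $r7:7}  ⟨branch fallthrough⟩
[4] nor  $r3, $r0, $r6  →  {$r0:0, $r1:15, $r2:15, $r3:65525, $r4:6, $r5:6, $r6:10, $r7:7}
[5] slti  $r0, $r3, 6  →  {$r0:0, $r1:15, $r2:15, $r3:65525, $r4:6, $r5:6, $r6:10, $r7:7}
[6] slti  $r1, $r3, 7  →  {$r0:0, $r1:0, $r2:15, $r3:65525, $r4:6, $r5:6, $r6:10, $r7:7}
[7] addi  $r2, $r3, 1  →  {$r0:0, $r1:0, $r2:65526, $r3:65525, $r4:6, $r5:6, $r6:10, $r7:7}
[8] bne  $r5, $r3, L10  →  {$r0:0, $r1:0, $r2:65526, $r3:65525, $r4:6, $r5:6, $r6:10, $r7:7}  ⟨branch taken⟩
[9] nor  $r3, $r7, $r3  →  {$r0:0, $r1:0, $r2:65526, $r3:8, $r4:6, $r5:6, $r6:10, $r7:7}
[10] or   $r6, $r2, $r3  →  {$r0:0, $r1:0, $r2:65526, $r3:8, $r4:6, $r5:6, $r6:65534, $r7:7}
[11] nor  $r4, $r2, $r1  →  {$r0:0, $r1:0, $r2:65526, $r3:8, $r4:9, $r5:6, $r6:65534, $r7:7}
[12] nor  $r1, $r1, $r7  →  {$r0:0, $r1:65528, $r2:65526, $r3:8, $r4:9, $r5:6, $r6:65534, $r7:7}

8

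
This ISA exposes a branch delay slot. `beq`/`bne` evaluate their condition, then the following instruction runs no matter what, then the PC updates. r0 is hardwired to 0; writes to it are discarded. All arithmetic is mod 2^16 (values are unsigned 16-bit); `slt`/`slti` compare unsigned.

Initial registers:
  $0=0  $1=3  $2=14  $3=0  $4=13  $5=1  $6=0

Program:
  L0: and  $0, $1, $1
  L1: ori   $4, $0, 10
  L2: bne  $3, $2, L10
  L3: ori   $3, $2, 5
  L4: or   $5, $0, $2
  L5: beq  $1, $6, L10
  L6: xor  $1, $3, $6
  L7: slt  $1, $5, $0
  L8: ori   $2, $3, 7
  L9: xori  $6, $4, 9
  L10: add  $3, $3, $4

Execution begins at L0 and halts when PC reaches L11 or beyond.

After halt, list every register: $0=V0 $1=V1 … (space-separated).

[0] and  $0, $1, $1  →  {$0:0, $1:3, $2:14, $3:0, $4:13, $5:1, $6:0}
[1] ori   $4, $0, 10  →  {$0:0, $1:3, $2:14, $3:0, $4:10, $5:1, $6:0}
[2] bne  $3, $2, L10  →  {$0:0, $1:3, $2:14, $3:0, $4:10, $5:1, $6:0}  ⟨branch taken⟩
[3] ori   $3, $2, 5  →  {$0:0, $1:3, $2:14, $3:15, $4:10, $5:1, $6:0}
[10] add  $3, $3, $4  →  {$0:0, $1:3, $2:14, $3:25, $4:10, $5:1, $6:0}

$0=0 $1=3 $2=14 $3=25 $4=10 $5=1 $6=0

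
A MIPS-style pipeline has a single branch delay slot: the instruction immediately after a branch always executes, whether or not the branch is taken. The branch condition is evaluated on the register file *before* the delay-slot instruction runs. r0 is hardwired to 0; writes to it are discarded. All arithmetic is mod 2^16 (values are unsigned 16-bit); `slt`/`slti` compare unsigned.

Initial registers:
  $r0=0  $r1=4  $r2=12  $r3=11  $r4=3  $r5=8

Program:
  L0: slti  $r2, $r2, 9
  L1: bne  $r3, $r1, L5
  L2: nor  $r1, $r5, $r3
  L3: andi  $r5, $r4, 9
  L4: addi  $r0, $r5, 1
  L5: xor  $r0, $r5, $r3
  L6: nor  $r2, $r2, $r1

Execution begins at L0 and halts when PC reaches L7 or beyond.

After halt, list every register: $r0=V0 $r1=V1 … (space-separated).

PC=0  slti  $r2, $r2, 9      | $r0=0 $r1=4 $r2=0 $r3=11 $r4=3 $r5=8
PC=1  bne  $r3, $r1, L5      | $r0=0 $r1=4 $r2=0 $r3=11 $r4=3 $r5=8  [TAKEN]
PC=2  nor  $r1, $r5, $r3     | $r0=0 $r1=65524 $r2=0 $r3=11 $r4=3 $r5=8
PC=5  xor  $r0, $r5, $r3     | $r0=0 $r1=65524 $r2=0 $r3=11 $r4=3 $r5=8
PC=6  nor  $r2, $r2, $r1     | $r0=0 $r1=65524 $r2=11 $r3=11 $r4=3 $r5=8

$r0=0 $r1=65524 $r2=11 $r3=11 $r4=3 $r5=8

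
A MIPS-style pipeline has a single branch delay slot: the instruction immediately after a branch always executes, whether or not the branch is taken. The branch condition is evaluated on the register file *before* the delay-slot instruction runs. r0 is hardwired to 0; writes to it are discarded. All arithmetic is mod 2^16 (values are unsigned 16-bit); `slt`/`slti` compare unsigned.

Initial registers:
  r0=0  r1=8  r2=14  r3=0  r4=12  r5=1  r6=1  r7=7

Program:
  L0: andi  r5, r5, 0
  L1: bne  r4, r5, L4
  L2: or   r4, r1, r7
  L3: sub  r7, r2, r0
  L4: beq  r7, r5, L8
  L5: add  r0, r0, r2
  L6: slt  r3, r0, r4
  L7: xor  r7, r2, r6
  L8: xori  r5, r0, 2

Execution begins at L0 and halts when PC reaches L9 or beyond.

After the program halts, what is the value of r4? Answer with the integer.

15

[0] andi  r5, r5, 0  →  {r0:0, r1:8, r2:14, r3:0, r4:12, r5:0, r6:1, r7:7}
[1] bne  r4, r5, L4  →  {r0:0, r1:8, r2:14, r3:0, r4:12, r5:0, r6:1, r7:7}  ⟨branch taken⟩
[2] or   r4, r1, r7  →  {r0:0, r1:8, r2:14, r3:0, r4:15, r5:0, r6:1, r7:7}
[4] beq  r7, r5, L8  →  {r0:0, r1:8, r2:14, r3:0, r4:15, r5:0, r6:1, r7:7}  ⟨branch fallthrough⟩
[5] add  r0, r0, r2  →  {r0:0, r1:8, r2:14, r3:0, r4:15, r5:0, r6:1, r7:7}
[6] slt  r3, r0, r4  →  {r0:0, r1:8, r2:14, r3:1, r4:15, r5:0, r6:1, r7:7}
[7] xor  r7, r2, r6  →  {r0:0, r1:8, r2:14, r3:1, r4:15, r5:0, r6:1, r7:15}
[8] xori  r5, r0, 2  →  {r0:0, r1:8, r2:14, r3:1, r4:15, r5:2, r6:1, r7:15}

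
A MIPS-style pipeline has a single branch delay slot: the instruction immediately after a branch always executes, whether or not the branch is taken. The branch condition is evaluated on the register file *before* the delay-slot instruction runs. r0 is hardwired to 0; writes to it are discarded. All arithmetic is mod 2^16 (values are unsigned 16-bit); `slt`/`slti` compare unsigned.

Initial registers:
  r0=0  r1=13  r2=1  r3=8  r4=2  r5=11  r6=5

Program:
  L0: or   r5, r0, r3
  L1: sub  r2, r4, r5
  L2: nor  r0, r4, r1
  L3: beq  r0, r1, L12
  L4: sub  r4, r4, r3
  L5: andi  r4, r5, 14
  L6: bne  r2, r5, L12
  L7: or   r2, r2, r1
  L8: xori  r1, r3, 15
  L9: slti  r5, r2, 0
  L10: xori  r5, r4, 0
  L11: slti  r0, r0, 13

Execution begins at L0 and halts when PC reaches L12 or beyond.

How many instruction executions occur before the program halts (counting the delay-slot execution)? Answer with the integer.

8

#0 or   r5, r0, r3 ; 0/13/1/8/2/8/5
#1 sub  r2, r4, r5 ; 0/13/65530/8/2/8/5
#2 nor  r0, r4, r1 ; 0/13/65530/8/2/8/5
#3 beq  r0, r1, L12 ; 0/13/65530/8/2/8/5 ; →fallthru
#4 sub  r4, r4, r3 ; 0/13/65530/8/65530/8/5
#5 andi  r4, r5, 14 ; 0/13/65530/8/8/8/5
#6 bne  r2, r5, L12 ; 0/13/65530/8/8/8/5 ; →target
#7 or   r2, r2, r1 ; 0/13/65535/8/8/8/5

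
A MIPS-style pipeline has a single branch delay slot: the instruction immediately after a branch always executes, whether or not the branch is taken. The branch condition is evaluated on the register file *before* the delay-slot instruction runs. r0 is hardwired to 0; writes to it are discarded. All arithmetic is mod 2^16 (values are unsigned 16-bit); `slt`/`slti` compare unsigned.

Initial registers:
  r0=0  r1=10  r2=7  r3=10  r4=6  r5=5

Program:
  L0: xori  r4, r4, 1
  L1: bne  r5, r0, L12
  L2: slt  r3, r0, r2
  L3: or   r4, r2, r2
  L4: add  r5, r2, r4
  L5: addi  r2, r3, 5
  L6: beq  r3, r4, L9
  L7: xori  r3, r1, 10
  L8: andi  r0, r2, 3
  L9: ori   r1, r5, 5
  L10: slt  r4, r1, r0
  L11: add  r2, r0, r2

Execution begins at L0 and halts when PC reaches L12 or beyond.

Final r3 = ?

1

PC=0  xori  r4, r4, 1        | r0=0 r1=10 r2=7 r3=10 r4=7 r5=5
PC=1  bne  r5, r0, L12       | r0=0 r1=10 r2=7 r3=10 r4=7 r5=5  [TAKEN]
PC=2  slt  r3, r0, r2        | r0=0 r1=10 r2=7 r3=1 r4=7 r5=5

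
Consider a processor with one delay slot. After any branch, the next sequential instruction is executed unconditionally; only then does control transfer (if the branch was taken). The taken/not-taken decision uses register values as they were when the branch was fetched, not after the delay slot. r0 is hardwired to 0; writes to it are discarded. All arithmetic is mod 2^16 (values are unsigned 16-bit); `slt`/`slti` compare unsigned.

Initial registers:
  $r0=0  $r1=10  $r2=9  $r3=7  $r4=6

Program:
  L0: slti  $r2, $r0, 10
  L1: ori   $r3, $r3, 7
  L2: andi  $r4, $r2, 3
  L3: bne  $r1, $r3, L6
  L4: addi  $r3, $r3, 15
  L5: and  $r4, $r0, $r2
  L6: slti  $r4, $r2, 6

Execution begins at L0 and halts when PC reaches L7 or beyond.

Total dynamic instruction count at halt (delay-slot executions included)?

6

PC=0  slti  $r2, $r0, 10     | $r0=0 $r1=10 $r2=1 $r3=7 $r4=6
PC=1  ori   $r3, $r3, 7      | $r0=0 $r1=10 $r2=1 $r3=7 $r4=6
PC=2  andi  $r4, $r2, 3      | $r0=0 $r1=10 $r2=1 $r3=7 $r4=1
PC=3  bne  $r1, $r3, L6      | $r0=0 $r1=10 $r2=1 $r3=7 $r4=1  [TAKEN]
PC=4  addi  $r3, $r3, 15     | $r0=0 $r1=10 $r2=1 $r3=22 $r4=1
PC=6  slti  $r4, $r2, 6      | $r0=0 $r1=10 $r2=1 $r3=22 $r4=1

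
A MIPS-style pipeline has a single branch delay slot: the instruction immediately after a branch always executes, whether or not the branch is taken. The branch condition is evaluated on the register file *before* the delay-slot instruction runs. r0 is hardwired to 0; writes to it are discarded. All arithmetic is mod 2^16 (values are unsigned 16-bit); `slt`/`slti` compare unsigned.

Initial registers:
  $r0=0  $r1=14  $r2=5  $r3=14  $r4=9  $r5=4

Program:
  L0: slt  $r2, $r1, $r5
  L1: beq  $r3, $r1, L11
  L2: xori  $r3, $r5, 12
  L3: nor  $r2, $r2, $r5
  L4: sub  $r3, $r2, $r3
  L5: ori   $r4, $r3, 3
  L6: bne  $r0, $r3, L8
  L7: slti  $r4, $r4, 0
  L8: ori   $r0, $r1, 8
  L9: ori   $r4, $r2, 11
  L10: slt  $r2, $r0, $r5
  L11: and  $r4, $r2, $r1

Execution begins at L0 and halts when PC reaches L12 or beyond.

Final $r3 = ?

PC=0  slt  $r2, $r1, $r5     | $r0=0 $r1=14 $r2=0 $r3=14 $r4=9 $r5=4
PC=1  beq  $r3, $r1, L11     | $r0=0 $r1=14 $r2=0 $r3=14 $r4=9 $r5=4  [TAKEN]
PC=2  xori  $r3, $r5, 12     | $r0=0 $r1=14 $r2=0 $r3=8 $r4=9 $r5=4
PC=11 and  $r4, $r2, $r1     | $r0=0 $r1=14 $r2=0 $r3=8 $r4=0 $r5=4

8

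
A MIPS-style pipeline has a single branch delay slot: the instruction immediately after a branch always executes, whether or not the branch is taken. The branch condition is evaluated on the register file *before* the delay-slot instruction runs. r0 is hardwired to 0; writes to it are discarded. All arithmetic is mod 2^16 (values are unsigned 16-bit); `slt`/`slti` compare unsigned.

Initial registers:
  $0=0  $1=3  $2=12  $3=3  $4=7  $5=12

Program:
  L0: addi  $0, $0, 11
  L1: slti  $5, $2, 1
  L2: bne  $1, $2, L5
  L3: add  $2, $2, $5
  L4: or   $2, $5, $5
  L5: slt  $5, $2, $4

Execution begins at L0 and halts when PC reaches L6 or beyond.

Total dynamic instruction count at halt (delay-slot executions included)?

[0] addi  $0, $0, 11  →  {$0:0, $1:3, $2:12, $3:3, $4:7, $5:12}
[1] slti  $5, $2, 1  →  {$0:0, $1:3, $2:12, $3:3, $4:7, $5:0}
[2] bne  $1, $2, L5  →  {$0:0, $1:3, $2:12, $3:3, $4:7, $5:0}  ⟨branch taken⟩
[3] add  $2, $2, $5  →  {$0:0, $1:3, $2:12, $3:3, $4:7, $5:0}
[5] slt  $5, $2, $4  →  {$0:0, $1:3, $2:12, $3:3, $4:7, $5:0}

5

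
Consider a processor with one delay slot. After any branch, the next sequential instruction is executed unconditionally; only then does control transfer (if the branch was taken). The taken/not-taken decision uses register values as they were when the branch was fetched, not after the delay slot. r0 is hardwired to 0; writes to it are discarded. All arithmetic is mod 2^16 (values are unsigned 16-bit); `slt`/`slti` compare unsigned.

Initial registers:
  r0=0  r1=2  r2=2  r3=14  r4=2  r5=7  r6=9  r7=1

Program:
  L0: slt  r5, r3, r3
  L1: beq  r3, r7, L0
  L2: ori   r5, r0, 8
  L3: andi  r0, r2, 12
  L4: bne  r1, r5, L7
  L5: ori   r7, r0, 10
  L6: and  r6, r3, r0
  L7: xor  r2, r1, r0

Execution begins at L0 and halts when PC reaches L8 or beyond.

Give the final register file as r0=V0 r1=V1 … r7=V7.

  step pc=0: slt  r5, r3, r3  regs=(0,2,2,14,2,0,9,1)
  step pc=1: beq  r3, r7, L0  cond=F  regs=(0,2,2,14,2,0,9,1)
  step pc=2: ori   r5, r0, 8  regs=(0,2,2,14,2,8,9,1)
  step pc=3: andi  r0, r2, 12  regs=(0,2,2,14,2,8,9,1)
  step pc=4: bne  r1, r5, L7  cond=T  regs=(0,2,2,14,2,8,9,1)
  step pc=5: ori   r7, r0, 10  regs=(0,2,2,14,2,8,9,10)
  step pc=7: xor  r2, r1, r0  regs=(0,2,2,14,2,8,9,10)

r0=0 r1=2 r2=2 r3=14 r4=2 r5=8 r6=9 r7=10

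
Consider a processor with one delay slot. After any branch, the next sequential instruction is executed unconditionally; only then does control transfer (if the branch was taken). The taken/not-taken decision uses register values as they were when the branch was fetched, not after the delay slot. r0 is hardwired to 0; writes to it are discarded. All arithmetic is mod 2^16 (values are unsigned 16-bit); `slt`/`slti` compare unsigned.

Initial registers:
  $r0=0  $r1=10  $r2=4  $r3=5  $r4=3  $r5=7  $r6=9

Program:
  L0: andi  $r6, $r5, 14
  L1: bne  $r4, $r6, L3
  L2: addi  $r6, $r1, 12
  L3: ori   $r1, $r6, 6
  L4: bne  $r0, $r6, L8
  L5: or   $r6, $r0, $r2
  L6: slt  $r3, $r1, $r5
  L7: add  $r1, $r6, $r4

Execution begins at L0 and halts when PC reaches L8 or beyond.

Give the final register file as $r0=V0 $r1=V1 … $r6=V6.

$r0=0 $r1=22 $r2=4 $r3=5 $r4=3 $r5=7 $r6=4

  step pc=0: andi  $r6, $r5, 14  regs=(0,10,4,5,3,7,6)
  step pc=1: bne  $r4, $r6, L3  cond=T  regs=(0,10,4,5,3,7,6)
  step pc=2: addi  $r6, $r1, 12  regs=(0,10,4,5,3,7,22)
  step pc=3: ori   $r1, $r6, 6  regs=(0,22,4,5,3,7,22)
  step pc=4: bne  $r0, $r6, L8  cond=T  regs=(0,22,4,5,3,7,22)
  step pc=5: or   $r6, $r0, $r2  regs=(0,22,4,5,3,7,4)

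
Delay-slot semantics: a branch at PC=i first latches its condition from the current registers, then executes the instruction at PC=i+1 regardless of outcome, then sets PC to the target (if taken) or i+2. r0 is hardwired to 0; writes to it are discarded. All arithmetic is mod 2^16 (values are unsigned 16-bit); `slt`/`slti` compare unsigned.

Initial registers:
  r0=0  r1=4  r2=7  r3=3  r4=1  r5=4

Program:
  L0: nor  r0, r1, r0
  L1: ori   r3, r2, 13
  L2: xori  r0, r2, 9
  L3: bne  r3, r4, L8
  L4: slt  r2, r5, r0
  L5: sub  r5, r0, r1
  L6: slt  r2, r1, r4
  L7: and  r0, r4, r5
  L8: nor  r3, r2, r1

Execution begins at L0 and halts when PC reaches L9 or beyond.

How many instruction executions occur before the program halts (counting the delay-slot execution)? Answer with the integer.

6

#0 nor  r0, r1, r0 ; 0/4/7/3/1/4
#1 ori   r3, r2, 13 ; 0/4/7/15/1/4
#2 xori  r0, r2, 9 ; 0/4/7/15/1/4
#3 bne  r3, r4, L8 ; 0/4/7/15/1/4 ; →target
#4 slt  r2, r5, r0 ; 0/4/0/15/1/4
#8 nor  r3, r2, r1 ; 0/4/0/65531/1/4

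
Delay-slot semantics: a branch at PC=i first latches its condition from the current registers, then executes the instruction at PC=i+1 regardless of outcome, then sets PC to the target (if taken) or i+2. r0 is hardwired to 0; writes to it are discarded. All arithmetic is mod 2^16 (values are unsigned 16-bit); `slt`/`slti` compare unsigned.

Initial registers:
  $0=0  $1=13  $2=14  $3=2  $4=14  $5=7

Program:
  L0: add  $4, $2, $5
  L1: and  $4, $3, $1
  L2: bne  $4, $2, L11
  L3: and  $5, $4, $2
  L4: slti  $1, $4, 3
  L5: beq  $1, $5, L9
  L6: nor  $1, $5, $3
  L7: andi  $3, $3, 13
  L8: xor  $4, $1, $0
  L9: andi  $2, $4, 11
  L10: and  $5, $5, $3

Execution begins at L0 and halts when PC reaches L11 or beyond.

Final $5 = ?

PC=0  add  $4, $2, $5        | $0=0 $1=13 $2=14 $3=2 $4=21 $5=7
PC=1  and  $4, $3, $1        | $0=0 $1=13 $2=14 $3=2 $4=0 $5=7
PC=2  bne  $4, $2, L11       | $0=0 $1=13 $2=14 $3=2 $4=0 $5=7  [TAKEN]
PC=3  and  $5, $4, $2        | $0=0 $1=13 $2=14 $3=2 $4=0 $5=0

0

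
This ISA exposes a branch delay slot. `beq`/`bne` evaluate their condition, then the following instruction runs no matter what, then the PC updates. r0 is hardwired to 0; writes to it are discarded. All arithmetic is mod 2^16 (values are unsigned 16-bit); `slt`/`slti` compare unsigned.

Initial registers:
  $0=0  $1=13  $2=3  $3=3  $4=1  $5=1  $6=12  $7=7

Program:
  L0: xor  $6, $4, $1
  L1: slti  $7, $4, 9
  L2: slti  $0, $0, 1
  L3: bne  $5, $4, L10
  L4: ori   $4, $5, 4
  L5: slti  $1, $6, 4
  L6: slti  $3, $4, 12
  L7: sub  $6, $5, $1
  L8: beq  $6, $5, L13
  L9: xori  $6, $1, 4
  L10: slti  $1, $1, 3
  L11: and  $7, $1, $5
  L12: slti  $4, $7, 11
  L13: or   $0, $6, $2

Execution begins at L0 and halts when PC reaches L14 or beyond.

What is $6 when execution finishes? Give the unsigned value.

4

#0 xor  $6, $4, $1 ; 0/13/3/3/1/1/12/7
#1 slti  $7, $4, 9 ; 0/13/3/3/1/1/12/1
#2 slti  $0, $0, 1 ; 0/13/3/3/1/1/12/1
#3 bne  $5, $4, L10 ; 0/13/3/3/1/1/12/1 ; →fallthru
#4 ori   $4, $5, 4 ; 0/13/3/3/5/1/12/1
#5 slti  $1, $6, 4 ; 0/0/3/3/5/1/12/1
#6 slti  $3, $4, 12 ; 0/0/3/1/5/1/12/1
#7 sub  $6, $5, $1 ; 0/0/3/1/5/1/1/1
#8 beq  $6, $5, L13 ; 0/0/3/1/5/1/1/1 ; →target
#9 xori  $6, $1, 4 ; 0/0/3/1/5/1/4/1
#13 or   $0, $6, $2 ; 0/0/3/1/5/1/4/1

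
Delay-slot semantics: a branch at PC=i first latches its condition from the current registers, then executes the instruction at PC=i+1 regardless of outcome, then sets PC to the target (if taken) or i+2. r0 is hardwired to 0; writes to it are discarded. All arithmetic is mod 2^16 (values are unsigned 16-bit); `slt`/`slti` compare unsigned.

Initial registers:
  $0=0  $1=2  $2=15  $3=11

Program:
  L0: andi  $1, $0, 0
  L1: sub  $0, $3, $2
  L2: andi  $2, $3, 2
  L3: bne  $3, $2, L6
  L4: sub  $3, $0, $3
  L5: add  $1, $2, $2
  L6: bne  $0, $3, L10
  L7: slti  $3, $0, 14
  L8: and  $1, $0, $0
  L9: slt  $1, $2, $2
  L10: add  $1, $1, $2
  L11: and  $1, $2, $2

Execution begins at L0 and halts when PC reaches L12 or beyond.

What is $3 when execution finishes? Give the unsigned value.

1

PC=0  andi  $1, $0, 0        | $0=0 $1=0 $2=15 $3=11
PC=1  sub  $0, $3, $2        | $0=0 $1=0 $2=15 $3=11
PC=2  andi  $2, $3, 2        | $0=0 $1=0 $2=2 $3=11
PC=3  bne  $3, $2, L6        | $0=0 $1=0 $2=2 $3=11  [TAKEN]
PC=4  sub  $3, $0, $3        | $0=0 $1=0 $2=2 $3=65525
PC=6  bne  $0, $3, L10       | $0=0 $1=0 $2=2 $3=65525  [TAKEN]
PC=7  slti  $3, $0, 14       | $0=0 $1=0 $2=2 $3=1
PC=10 add  $1, $1, $2        | $0=0 $1=2 $2=2 $3=1
PC=11 and  $1, $2, $2        | $0=0 $1=2 $2=2 $3=1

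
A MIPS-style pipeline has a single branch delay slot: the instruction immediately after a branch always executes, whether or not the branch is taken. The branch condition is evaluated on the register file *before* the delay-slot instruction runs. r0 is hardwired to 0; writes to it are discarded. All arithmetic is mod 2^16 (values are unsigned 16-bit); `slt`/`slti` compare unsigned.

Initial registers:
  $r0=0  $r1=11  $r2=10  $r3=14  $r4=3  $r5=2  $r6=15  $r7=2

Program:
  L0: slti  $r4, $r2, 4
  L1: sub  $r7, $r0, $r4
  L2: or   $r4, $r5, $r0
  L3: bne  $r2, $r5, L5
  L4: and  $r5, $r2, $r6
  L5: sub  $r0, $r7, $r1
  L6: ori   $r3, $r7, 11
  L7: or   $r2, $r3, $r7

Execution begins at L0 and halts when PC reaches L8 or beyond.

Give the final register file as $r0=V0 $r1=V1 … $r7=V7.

$r0=0 $r1=11 $r2=11 $r3=11 $r4=2 $r5=10 $r6=15 $r7=0

PC=0  slti  $r4, $r2, 4      | $r0=0 $r1=11 $r2=10 $r3=14 $r4=0 $r5=2 $r6=15 $r7=2
PC=1  sub  $r7, $r0, $r4     | $r0=0 $r1=11 $r2=10 $r3=14 $r4=0 $r5=2 $r6=15 $r7=0
PC=2  or   $r4, $r5, $r0     | $r0=0 $r1=11 $r2=10 $r3=14 $r4=2 $r5=2 $r6=15 $r7=0
PC=3  bne  $r2, $r5, L5      | $r0=0 $r1=11 $r2=10 $r3=14 $r4=2 $r5=2 $r6=15 $r7=0  [TAKEN]
PC=4  and  $r5, $r2, $r6     | $r0=0 $r1=11 $r2=10 $r3=14 $r4=2 $r5=10 $r6=15 $r7=0
PC=5  sub  $r0, $r7, $r1     | $r0=0 $r1=11 $r2=10 $r3=14 $r4=2 $r5=10 $r6=15 $r7=0
PC=6  ori   $r3, $r7, 11     | $r0=0 $r1=11 $r2=10 $r3=11 $r4=2 $r5=10 $r6=15 $r7=0
PC=7  or   $r2, $r3, $r7     | $r0=0 $r1=11 $r2=11 $r3=11 $r4=2 $r5=10 $r6=15 $r7=0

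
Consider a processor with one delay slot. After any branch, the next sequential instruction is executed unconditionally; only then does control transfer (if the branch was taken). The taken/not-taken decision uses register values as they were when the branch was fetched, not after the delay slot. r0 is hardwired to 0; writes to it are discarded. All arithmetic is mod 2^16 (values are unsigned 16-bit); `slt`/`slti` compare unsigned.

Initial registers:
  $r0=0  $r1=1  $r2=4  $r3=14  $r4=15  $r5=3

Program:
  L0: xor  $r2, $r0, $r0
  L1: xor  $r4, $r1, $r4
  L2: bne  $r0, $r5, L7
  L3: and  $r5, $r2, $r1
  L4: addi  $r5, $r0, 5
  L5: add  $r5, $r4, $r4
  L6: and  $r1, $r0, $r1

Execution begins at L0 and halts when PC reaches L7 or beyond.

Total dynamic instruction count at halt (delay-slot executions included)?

  step pc=0: xor  $r2, $r0, $r0  regs=(0,1,0,14,15,3)
  step pc=1: xor  $r4, $r1, $r4  regs=(0,1,0,14,14,3)
  step pc=2: bne  $r0, $r5, L7  cond=T  regs=(0,1,0,14,14,3)
  step pc=3: and  $r5, $r2, $r1  regs=(0,1,0,14,14,0)

4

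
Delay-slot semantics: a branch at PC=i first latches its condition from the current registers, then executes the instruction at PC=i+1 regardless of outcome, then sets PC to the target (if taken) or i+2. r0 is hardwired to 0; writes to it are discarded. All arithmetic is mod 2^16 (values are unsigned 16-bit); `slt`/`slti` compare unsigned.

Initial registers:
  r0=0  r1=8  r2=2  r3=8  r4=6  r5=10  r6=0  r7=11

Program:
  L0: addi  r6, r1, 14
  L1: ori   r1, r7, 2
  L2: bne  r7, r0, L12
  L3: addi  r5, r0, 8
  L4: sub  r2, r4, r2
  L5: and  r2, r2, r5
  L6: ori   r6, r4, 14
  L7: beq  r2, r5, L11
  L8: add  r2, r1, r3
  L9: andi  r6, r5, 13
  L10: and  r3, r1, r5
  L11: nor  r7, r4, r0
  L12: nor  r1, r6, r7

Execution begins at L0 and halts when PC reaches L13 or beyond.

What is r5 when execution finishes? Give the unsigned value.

8

  step pc=0: addi  r6, r1, 14  regs=(0,8,2,8,6,10,22,11)
  step pc=1: ori   r1, r7, 2  regs=(0,11,2,8,6,10,22,11)
  step pc=2: bne  r7, r0, L12  cond=T  regs=(0,11,2,8,6,10,22,11)
  step pc=3: addi  r5, r0, 8  regs=(0,11,2,8,6,8,22,11)
  step pc=12: nor  r1, r6, r7  regs=(0,65504,2,8,6,8,22,11)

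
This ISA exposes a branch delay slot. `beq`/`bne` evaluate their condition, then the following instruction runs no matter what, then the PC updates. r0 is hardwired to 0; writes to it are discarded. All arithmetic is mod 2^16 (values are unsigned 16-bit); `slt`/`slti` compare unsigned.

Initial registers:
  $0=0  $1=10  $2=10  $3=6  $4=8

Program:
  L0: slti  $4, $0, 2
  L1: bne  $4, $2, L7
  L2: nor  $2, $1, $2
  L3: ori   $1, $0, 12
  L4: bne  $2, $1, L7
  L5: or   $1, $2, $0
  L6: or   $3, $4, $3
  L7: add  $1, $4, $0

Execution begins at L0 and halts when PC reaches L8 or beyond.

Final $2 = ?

#0 slti  $4, $0, 2 ; 0/10/10/6/1
#1 bne  $4, $2, L7 ; 0/10/10/6/1 ; →target
#2 nor  $2, $1, $2 ; 0/10/65525/6/1
#7 add  $1, $4, $0 ; 0/1/65525/6/1

65525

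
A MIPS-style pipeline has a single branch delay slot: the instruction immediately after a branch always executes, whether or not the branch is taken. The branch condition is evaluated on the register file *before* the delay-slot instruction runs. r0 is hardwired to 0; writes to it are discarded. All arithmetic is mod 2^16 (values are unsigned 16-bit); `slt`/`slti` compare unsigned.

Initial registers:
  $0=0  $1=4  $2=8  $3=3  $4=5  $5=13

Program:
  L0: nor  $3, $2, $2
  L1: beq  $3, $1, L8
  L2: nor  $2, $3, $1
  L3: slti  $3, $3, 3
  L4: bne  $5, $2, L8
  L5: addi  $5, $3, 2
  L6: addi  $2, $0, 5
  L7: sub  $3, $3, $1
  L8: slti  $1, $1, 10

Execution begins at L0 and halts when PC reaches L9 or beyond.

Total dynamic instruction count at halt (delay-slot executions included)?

7

  step pc=0: nor  $3, $2, $2  regs=(0,4,8,65527,5,13)
  step pc=1: beq  $3, $1, L8  cond=F  regs=(0,4,8,65527,5,13)
  step pc=2: nor  $2, $3, $1  regs=(0,4,8,65527,5,13)
  step pc=3: slti  $3, $3, 3  regs=(0,4,8,0,5,13)
  step pc=4: bne  $5, $2, L8  cond=T  regs=(0,4,8,0,5,13)
  step pc=5: addi  $5, $3, 2  regs=(0,4,8,0,5,2)
  step pc=8: slti  $1, $1, 10  regs=(0,1,8,0,5,2)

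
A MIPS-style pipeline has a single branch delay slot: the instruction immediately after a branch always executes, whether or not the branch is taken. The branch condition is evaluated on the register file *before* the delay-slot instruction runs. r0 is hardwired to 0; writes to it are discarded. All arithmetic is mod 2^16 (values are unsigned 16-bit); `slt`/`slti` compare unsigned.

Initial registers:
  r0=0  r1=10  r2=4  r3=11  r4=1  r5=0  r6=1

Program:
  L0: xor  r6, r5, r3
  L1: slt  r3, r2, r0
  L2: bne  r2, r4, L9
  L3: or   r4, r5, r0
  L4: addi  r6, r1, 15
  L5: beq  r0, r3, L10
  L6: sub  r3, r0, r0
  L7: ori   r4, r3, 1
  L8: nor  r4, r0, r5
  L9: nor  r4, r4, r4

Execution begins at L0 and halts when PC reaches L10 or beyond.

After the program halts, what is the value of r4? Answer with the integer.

65535

  step pc=0: xor  r6, r5, r3  regs=(0,10,4,11,1,0,11)
  step pc=1: slt  r3, r2, r0  regs=(0,10,4,0,1,0,11)
  step pc=2: bne  r2, r4, L9  cond=T  regs=(0,10,4,0,1,0,11)
  step pc=3: or   r4, r5, r0  regs=(0,10,4,0,0,0,11)
  step pc=9: nor  r4, r4, r4  regs=(0,10,4,0,65535,0,11)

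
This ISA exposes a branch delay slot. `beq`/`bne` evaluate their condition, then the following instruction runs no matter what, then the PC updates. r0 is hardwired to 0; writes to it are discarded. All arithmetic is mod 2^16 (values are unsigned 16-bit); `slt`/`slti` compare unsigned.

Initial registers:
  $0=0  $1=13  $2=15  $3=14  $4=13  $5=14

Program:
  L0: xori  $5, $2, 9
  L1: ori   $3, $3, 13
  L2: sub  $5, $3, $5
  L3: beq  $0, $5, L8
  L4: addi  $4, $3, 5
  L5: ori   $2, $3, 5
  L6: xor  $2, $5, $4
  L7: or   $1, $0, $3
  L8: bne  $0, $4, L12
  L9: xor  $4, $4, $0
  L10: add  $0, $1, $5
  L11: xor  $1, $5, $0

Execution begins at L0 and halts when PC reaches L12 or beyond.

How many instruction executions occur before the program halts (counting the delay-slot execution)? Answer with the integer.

  step pc=0: xori  $5, $2, 9  regs=(0,13,15,14,13,6)
  step pc=1: ori   $3, $3, 13  regs=(0,13,15,15,13,6)
  step pc=2: sub  $5, $3, $5  regs=(0,13,15,15,13,9)
  step pc=3: beq  $0, $5, L8  cond=F  regs=(0,13,15,15,13,9)
  step pc=4: addi  $4, $3, 5  regs=(0,13,15,15,20,9)
  step pc=5: ori   $2, $3, 5  regs=(0,13,15,15,20,9)
  step pc=6: xor  $2, $5, $4  regs=(0,13,29,15,20,9)
  step pc=7: or   $1, $0, $3  regs=(0,15,29,15,20,9)
  step pc=8: bne  $0, $4, L12  cond=T  regs=(0,15,29,15,20,9)
  step pc=9: xor  $4, $4, $0  regs=(0,15,29,15,20,9)

10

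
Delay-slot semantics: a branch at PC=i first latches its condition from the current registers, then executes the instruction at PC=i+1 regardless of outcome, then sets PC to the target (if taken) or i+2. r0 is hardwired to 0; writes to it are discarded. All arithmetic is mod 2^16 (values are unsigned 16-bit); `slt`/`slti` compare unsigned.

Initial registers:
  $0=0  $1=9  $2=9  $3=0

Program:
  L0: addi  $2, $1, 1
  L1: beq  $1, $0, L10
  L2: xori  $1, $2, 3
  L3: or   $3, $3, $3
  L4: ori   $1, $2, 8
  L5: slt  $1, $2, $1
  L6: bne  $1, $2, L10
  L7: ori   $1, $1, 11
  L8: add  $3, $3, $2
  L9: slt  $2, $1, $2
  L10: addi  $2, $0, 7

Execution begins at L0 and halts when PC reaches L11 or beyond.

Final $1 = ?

11

[0] addi  $2, $1, 1  →  {$0:0, $1:9, $2:10, $3:0}
[1] beq  $1, $0, L10  →  {$0:0, $1:9, $2:10, $3:0}  ⟨branch fallthrough⟩
[2] xori  $1, $2, 3  →  {$0:0, $1:9, $2:10, $3:0}
[3] or   $3, $3, $3  →  {$0:0, $1:9, $2:10, $3:0}
[4] ori   $1, $2, 8  →  {$0:0, $1:10, $2:10, $3:0}
[5] slt  $1, $2, $1  →  {$0:0, $1:0, $2:10, $3:0}
[6] bne  $1, $2, L10  →  {$0:0, $1:0, $2:10, $3:0}  ⟨branch taken⟩
[7] ori   $1, $1, 11  →  {$0:0, $1:11, $2:10, $3:0}
[10] addi  $2, $0, 7  →  {$0:0, $1:11, $2:7, $3:0}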